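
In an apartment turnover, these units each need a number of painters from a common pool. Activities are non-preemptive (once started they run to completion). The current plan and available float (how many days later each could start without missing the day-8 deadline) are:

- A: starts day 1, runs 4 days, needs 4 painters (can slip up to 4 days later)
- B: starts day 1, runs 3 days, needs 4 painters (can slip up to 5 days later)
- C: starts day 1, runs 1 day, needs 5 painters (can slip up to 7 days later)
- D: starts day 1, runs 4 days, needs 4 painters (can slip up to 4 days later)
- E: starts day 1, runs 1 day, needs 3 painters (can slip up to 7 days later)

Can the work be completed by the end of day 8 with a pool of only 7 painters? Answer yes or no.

The minimum achievable peak is 8; 7 < 8, so no feasible schedule stays within the cap.

no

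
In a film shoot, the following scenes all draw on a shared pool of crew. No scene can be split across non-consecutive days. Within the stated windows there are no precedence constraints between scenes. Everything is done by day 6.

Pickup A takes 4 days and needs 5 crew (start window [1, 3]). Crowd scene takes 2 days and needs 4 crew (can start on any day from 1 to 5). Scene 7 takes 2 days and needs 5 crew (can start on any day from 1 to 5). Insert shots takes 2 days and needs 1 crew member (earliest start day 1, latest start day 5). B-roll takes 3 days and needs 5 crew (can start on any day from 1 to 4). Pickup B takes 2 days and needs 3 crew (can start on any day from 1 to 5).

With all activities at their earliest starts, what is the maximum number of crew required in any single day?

23

Early-start schedule: Pickup A@1, Crowd scene@1, Scene 7@1, Insert shots@1, B-roll@1, Pickup B@1.
Load per day: day 1: 23, day 2: 23, day 3: 10, day 4: 5, day 5: 0, day 6: 0.
Peak is 23.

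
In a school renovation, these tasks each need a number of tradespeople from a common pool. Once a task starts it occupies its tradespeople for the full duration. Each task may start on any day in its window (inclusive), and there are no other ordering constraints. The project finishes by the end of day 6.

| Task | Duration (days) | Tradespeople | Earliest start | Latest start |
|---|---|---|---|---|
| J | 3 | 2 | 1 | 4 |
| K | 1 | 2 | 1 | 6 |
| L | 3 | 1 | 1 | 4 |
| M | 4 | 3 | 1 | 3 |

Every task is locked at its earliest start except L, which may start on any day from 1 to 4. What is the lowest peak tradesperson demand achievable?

7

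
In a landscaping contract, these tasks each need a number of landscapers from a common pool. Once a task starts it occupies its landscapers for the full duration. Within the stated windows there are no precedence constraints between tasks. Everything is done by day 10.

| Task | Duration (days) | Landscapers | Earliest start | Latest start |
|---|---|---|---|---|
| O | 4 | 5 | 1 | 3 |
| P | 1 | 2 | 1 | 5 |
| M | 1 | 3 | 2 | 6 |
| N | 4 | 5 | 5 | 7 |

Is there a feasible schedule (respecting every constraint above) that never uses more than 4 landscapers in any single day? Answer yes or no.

Total landscaper-days = 45; over 10 days the average is 45/10 > 4, so some day must exceed 4.

no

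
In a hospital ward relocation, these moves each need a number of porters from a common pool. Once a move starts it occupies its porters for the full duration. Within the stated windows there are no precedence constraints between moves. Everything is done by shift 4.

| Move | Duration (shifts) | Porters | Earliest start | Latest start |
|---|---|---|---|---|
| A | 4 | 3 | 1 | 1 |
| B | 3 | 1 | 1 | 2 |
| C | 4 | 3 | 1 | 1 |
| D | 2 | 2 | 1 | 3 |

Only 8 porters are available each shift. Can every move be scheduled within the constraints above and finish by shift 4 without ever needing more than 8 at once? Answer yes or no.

no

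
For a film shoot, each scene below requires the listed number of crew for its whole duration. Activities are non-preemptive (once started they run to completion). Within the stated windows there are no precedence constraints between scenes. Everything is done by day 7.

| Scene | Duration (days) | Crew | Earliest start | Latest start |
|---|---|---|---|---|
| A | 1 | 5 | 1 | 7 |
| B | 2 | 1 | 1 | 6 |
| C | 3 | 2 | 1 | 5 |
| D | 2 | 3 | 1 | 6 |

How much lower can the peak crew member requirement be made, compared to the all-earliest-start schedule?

6

Early-start peak: d1:11  d2:6  d3:2  d4:0  d5:0  d6:0  d7:0 ⇒ 11.
Leveled (A@1, B@2, C@2, D@4): d1:5  d2:3  d3:3  d4:5  d5:3  d6:0  d7:0 ⇒ 5.
Reduction 11 − 5 = 6.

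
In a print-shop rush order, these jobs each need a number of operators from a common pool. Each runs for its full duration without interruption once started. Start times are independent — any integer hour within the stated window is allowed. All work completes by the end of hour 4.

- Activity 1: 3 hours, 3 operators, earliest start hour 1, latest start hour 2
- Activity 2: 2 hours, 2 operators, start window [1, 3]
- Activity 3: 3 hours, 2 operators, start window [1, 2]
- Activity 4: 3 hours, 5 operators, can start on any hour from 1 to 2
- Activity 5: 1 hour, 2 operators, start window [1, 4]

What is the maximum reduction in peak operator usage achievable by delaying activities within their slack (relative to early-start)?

Early-start peak: h1:14  h2:12  h3:10  h4:0 ⇒ 14.
Leveled (Activity 1@1, Activity 2@1, Activity 3@1, Activity 4@1, Activity 5@3): h1:12  h2:12  h3:12  h4:0 ⇒ 12.
Reduction 14 − 12 = 2.

2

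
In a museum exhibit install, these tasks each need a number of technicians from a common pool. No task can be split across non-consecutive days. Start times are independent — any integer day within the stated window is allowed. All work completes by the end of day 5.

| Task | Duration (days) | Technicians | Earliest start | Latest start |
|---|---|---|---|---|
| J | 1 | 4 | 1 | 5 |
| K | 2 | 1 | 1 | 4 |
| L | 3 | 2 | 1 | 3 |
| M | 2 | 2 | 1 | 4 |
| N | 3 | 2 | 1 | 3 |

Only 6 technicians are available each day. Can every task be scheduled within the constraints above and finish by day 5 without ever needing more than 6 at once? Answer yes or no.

Schedule J@1, K@1, L@2, M@2, N@3: d1:5  d2:5  d3:6  d4:4  d5:2 — peak 6 ≤ 6.

yes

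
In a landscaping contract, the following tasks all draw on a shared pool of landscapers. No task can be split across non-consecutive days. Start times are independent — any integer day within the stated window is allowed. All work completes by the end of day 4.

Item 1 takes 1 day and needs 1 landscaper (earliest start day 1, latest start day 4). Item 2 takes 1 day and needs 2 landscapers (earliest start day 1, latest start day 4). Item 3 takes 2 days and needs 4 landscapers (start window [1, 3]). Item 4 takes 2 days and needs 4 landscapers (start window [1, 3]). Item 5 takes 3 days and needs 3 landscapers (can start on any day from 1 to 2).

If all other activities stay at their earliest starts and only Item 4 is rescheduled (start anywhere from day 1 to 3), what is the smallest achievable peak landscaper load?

Item 4@1: d1:14  d2:11  d3:3  d4:0 → peak 14
Item 4@2: d1:10  d2:11  d3:7  d4:0 → peak 11
Item 4@3: d1:10  d2:7  d3:7  d4:4 → peak 10
Best is Item 4@3, peak 10.

10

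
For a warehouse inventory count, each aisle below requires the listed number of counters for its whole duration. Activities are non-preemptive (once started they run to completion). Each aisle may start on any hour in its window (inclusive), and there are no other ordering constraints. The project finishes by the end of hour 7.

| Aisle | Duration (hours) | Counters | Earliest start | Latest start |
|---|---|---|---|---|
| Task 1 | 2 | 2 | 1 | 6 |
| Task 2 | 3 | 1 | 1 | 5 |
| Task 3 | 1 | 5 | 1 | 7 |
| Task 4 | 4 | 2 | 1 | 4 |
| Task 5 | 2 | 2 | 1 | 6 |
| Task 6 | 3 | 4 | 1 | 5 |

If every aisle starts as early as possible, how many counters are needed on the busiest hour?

16

Early-start schedule: Task 1@1, Task 2@1, Task 3@1, Task 4@1, Task 5@1, Task 6@1.
Load per hour: hour 1: 16, hour 2: 11, hour 3: 7, hour 4: 2, hour 5: 0, hour 6: 0, hour 7: 0.
Peak is 16.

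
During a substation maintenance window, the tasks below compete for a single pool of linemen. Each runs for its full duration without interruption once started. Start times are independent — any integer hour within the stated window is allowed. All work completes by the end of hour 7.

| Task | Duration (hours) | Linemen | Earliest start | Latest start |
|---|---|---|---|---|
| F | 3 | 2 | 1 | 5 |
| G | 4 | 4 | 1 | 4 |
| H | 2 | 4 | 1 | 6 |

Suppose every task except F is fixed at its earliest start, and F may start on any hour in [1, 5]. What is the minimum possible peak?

8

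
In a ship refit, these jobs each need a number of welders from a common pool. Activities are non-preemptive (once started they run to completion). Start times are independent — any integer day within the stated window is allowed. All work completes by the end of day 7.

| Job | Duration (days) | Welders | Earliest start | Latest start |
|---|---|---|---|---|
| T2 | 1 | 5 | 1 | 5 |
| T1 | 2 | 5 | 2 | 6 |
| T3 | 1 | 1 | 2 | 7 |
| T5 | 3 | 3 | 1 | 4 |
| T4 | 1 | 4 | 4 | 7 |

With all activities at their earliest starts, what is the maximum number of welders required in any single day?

Early-start schedule: T2@1, T1@2, T3@2, T5@1, T4@4.
Load per day: day 1: 8, day 2: 9, day 3: 8, day 4: 4, day 5: 0, day 6: 0, day 7: 0.
Peak is 9.

9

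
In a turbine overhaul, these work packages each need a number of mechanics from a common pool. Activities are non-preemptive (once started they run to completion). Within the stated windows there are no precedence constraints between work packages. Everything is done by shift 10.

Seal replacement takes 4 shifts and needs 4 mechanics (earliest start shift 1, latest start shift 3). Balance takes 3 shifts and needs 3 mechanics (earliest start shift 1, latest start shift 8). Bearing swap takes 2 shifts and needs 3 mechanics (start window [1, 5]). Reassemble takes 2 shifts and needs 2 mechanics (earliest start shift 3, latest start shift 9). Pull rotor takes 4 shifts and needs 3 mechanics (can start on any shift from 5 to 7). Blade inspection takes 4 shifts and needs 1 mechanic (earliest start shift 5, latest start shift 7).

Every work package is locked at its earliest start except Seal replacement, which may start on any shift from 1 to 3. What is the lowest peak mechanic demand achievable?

9

Seal replacement@1: s1:10  s2:10  s3:9  s4:6  s5:4  s6:4  s7:4  s8:4  s9:0  s10:0 → peak 10
Seal replacement@2: s1:6  s2:10  s3:9  s4:6  s5:8  s6:4  s7:4  s8:4  s9:0  s10:0 → peak 10
Seal replacement@3: s1:6  s2:6  s3:9  s4:6  s5:8  s6:8  s7:4  s8:4  s9:0  s10:0 → peak 9
Best is Seal replacement@3, peak 9.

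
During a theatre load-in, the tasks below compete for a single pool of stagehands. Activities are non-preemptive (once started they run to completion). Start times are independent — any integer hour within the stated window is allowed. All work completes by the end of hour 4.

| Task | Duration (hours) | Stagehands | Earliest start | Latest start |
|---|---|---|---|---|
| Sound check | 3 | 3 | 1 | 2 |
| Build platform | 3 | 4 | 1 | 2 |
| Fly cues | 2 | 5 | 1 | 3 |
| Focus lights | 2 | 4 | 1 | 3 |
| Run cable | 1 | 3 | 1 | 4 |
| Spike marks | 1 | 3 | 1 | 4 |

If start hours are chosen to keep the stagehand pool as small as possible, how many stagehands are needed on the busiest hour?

Early-start (Sound check@1, Build platform@1, Fly cues@1, Focus lights@1, Run cable@1, Spike marks@1) gives peak 22: h1:22  h2:16  h3:7  h4:0.
Shift Focus lights→3, Run cable→4, Spike marks→4.
Schedule Sound check@1, Build platform@1, Fly cues@1, Focus lights@3, Run cable@4, Spike marks@4: h1:12  h2:12  h3:11  h4:10 — peak 12.
Total stagehand-hours = 45 over 4 hours ⇒ peak ≥ ⌈45/4⌉ = 12, so 12 is optimal.

12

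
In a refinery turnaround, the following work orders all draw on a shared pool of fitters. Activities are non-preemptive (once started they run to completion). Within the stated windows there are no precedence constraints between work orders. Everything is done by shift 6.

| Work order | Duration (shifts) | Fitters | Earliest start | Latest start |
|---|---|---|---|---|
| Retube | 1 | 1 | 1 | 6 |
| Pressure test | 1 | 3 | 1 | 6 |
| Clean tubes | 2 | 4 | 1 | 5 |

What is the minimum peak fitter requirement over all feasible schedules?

4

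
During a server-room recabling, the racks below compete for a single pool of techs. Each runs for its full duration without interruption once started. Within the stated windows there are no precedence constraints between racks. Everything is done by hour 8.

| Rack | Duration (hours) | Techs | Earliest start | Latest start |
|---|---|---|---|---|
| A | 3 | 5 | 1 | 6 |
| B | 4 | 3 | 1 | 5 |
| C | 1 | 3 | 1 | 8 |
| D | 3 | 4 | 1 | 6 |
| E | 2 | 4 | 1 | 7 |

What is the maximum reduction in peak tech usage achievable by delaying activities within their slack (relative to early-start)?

12

Early-start peak: h1:19  h2:16  h3:12  h4:3  h5:0  h6:0  h7:0  h8:0 ⇒ 19.
Leveled (A@1, B@4, C@8, D@4, E@7): h1:5  h2:5  h3:5  h4:7  h5:7  h6:7  h7:7  h8:7 ⇒ 7.
Reduction 19 − 7 = 12.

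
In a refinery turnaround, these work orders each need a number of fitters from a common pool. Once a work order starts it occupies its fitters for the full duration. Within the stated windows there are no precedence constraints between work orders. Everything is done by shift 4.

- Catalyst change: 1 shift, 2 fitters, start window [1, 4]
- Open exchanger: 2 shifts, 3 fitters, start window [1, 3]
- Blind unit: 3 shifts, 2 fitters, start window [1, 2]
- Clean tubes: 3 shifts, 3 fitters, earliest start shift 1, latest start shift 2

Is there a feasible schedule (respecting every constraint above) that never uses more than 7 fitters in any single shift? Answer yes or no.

The minimum achievable peak is 8; 7 < 8, so no feasible schedule stays within the cap.

no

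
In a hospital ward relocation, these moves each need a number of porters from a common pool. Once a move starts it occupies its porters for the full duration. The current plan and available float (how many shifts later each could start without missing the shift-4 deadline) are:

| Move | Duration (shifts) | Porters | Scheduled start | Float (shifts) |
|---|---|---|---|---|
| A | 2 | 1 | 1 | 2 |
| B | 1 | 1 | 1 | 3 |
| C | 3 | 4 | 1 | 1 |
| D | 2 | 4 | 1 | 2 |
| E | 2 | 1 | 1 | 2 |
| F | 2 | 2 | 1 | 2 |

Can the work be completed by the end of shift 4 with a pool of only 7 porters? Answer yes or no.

Total porter-shifts = 29; over 4 shifts the average is 29/4 > 7, so some shift must exceed 7.

no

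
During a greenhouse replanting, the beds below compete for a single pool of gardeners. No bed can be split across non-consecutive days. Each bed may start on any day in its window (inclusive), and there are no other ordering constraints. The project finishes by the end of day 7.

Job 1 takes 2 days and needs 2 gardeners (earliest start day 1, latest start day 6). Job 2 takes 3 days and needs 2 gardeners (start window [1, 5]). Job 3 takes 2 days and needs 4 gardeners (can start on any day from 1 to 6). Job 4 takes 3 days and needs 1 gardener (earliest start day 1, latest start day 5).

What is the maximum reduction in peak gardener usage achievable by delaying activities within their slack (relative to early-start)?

Early-start peak: d1:9  d2:9  d3:3  d4:0  d5:0  d6:0  d7:0 ⇒ 9.
Leveled (Job 1@1, Job 2@1, Job 3@6, Job 4@3): d1:4  d2:4  d3:3  d4:1  d5:1  d6:4  d7:4 ⇒ 4.
Reduction 9 − 4 = 5.

5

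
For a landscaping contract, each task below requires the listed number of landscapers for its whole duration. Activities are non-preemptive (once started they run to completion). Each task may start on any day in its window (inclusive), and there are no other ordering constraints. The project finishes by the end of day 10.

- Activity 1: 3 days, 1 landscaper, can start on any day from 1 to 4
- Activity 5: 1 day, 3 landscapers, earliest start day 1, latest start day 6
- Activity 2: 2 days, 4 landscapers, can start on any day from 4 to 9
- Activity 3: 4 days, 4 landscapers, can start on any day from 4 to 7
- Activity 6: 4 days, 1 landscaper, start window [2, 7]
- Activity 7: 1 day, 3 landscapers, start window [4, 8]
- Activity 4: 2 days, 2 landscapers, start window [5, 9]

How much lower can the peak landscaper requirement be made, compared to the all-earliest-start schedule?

Early-start peak: d1:4  d2:2  d3:2  d4:12  d5:11  d6:6  d7:4  d8:0  d9:0  d10:0 ⇒ 12.
Leveled (Activity 1@1, Activity 5@1, Activity 2@4, Activity 3@7, Activity 6@2, Activity 7@6, Activity 4@6): d1:4  d2:2  d3:2  d4:5  d5:5  d6:5  d7:6  d8:4  d9:4  d10:4 ⇒ 6.
Reduction 12 − 6 = 6.

6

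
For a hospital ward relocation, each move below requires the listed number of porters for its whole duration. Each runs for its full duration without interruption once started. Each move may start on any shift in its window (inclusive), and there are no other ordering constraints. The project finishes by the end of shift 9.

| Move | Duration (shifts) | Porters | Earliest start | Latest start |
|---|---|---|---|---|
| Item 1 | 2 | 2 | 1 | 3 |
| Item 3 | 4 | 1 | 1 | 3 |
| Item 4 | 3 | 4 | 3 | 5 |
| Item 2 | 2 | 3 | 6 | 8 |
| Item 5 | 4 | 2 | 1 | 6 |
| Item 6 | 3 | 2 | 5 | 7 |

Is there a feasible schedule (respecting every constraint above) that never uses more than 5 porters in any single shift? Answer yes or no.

no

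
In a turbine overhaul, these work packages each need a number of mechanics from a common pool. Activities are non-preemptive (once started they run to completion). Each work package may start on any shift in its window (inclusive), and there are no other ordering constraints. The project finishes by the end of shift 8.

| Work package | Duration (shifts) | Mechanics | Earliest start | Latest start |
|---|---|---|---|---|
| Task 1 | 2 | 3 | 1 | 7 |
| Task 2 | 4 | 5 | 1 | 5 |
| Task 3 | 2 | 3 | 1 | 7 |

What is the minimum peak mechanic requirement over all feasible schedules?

Early-start (Task 1@1, Task 2@1, Task 3@1) gives peak 11: s1:11  s2:11  s3:5  s4:5  s5:0  s6:0  s7:0  s8:0.
Shift Task 2→3, Task 3→7.
Schedule Task 1@1, Task 2@3, Task 3@7: s1:3  s2:3  s3:5  s4:5  s5:5  s6:5  s7:3  s8:3 — peak 5.

5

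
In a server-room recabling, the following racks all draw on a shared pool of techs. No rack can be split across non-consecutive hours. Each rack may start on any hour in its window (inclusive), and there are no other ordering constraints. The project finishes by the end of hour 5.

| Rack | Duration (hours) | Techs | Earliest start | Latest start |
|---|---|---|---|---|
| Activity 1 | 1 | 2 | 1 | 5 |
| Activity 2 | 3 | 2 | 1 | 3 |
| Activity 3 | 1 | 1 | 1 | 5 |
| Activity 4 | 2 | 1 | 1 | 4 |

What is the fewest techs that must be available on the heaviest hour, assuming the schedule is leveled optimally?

3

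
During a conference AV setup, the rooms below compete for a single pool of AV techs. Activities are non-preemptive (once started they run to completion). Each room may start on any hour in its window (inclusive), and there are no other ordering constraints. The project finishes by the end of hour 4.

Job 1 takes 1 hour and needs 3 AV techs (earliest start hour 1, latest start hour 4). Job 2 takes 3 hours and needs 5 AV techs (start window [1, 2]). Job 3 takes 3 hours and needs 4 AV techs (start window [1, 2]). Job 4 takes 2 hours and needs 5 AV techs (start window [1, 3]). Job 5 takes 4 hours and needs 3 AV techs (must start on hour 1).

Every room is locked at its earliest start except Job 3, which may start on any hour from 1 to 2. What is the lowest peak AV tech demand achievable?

Job 3@1: h1:20  h2:17  h3:12  h4:3 → peak 20
Job 3@2: h1:16  h2:17  h3:12  h4:7 → peak 17
Best is Job 3@2, peak 17.

17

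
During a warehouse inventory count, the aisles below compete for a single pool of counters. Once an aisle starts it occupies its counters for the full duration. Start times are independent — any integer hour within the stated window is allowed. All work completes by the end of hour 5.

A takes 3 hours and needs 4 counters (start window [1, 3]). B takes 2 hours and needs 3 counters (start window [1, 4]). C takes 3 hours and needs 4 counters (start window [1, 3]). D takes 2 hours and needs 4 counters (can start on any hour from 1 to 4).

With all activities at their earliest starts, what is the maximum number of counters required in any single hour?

15

Early-start schedule: A@1, B@1, C@1, D@1.
Load per hour: hour 1: 15, hour 2: 15, hour 3: 8, hour 4: 0, hour 5: 0.
Peak is 15.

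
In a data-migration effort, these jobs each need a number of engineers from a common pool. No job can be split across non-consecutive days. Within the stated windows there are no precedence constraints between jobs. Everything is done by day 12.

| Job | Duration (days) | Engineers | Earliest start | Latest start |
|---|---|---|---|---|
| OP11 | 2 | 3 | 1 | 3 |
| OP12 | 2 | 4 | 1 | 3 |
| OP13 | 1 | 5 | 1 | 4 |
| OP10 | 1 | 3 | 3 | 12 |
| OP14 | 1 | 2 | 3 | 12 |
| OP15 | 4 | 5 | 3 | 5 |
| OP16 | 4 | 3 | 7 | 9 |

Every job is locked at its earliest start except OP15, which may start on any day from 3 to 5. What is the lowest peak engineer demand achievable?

12

OP15@3: d1:12  d2:7  d3:10  d4:5  d5:5  d6:5  d7:3  d8:3  d9:3  d10:3  d11:0  d12:0 → peak 12
OP15@4: d1:12  d2:7  d3:5  d4:5  d5:5  d6:5  d7:8  d8:3  d9:3  d10:3  d11:0  d12:0 → peak 12
OP15@5: d1:12  d2:7  d3:5  d4:0  d5:5  d6:5  d7:8  d8:8  d9:3  d10:3  d11:0  d12:0 → peak 12
Best is OP15@3, peak 12.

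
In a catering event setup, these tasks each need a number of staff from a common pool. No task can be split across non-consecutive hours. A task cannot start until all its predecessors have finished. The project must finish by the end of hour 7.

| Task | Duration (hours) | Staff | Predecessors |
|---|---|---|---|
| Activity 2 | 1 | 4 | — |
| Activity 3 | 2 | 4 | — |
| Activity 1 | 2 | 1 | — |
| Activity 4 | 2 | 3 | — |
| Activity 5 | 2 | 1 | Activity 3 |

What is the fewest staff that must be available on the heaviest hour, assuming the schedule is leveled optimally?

4

Early-start (Activity 2@1, Activity 3@1, Activity 1@1, Activity 4@1, Activity 5@3) gives peak 12: h1:12  h2:8  h3:1  h4:1  h5:0  h6:0  h7:0.
Shift Activity 3→2, Activity 1→4, Activity 4→4, Activity 5→6.
Schedule Activity 2@1, Activity 3@2, Activity 1@4, Activity 4@4, Activity 5@6: h1:4  h2:4  h3:4  h4:4  h5:4  h6:1  h7:1 — peak 4.
Total staffer-hours = 22 over 7 hours ⇒ peak ≥ ⌈22/7⌉ = 4, so 4 is optimal.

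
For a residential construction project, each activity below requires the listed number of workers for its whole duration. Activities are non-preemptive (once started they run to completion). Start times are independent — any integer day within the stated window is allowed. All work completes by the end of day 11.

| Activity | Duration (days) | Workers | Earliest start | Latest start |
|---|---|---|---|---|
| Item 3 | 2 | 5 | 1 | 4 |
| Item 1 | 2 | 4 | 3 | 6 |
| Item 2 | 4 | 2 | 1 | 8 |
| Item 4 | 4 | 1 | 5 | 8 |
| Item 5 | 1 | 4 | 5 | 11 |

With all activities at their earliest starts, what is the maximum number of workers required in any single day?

7

Early-start schedule: Item 3@1, Item 1@3, Item 2@1, Item 4@5, Item 5@5.
Load per day: day 1: 7, day 2: 7, day 3: 6, day 4: 6, day 5: 5, day 6: 1, day 7: 1, day 8: 1, day 9: 0, day 10: 0, day 11: 0.
Peak is 7.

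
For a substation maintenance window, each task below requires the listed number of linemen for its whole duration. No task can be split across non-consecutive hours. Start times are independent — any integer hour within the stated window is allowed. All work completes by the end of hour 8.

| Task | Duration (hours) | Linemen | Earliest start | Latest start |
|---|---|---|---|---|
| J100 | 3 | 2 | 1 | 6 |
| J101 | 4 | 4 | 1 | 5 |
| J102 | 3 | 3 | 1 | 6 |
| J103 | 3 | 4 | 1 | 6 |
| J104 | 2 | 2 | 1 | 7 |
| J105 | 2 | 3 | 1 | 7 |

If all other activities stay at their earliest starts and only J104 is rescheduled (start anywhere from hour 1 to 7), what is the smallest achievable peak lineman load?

16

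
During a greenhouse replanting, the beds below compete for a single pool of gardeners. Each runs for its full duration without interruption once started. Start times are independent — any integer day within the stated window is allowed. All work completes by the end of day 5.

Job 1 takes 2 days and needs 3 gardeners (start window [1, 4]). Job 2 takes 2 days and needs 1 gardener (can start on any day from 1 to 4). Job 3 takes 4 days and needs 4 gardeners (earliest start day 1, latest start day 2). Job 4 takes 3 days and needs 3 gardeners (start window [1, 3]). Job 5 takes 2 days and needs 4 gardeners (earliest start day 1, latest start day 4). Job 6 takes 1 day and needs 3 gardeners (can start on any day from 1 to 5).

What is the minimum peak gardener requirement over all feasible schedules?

Early-start (Job 1@1, Job 2@1, Job 3@1, Job 4@1, Job 5@1, Job 6@1) gives peak 18: d1:18  d2:15  d3:7  d4:4  d5:0.
Shift Job 2→3, Job 5→4, Job 6→5.
Schedule Job 1@1, Job 2@3, Job 3@1, Job 4@1, Job 5@4, Job 6@5: d1:10  d2:10  d3:8  d4:9  d5:7 — peak 10.

10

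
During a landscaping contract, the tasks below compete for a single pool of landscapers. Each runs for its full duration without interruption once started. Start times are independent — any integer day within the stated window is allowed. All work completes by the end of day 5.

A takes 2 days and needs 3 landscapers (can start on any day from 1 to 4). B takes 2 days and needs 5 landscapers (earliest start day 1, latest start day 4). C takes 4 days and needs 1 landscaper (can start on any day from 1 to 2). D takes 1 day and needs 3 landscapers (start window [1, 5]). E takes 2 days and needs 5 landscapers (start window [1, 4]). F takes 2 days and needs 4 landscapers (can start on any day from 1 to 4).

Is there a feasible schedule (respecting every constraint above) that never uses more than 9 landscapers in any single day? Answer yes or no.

The minimum achievable peak is 10; 9 < 10, so no feasible schedule stays within the cap.

no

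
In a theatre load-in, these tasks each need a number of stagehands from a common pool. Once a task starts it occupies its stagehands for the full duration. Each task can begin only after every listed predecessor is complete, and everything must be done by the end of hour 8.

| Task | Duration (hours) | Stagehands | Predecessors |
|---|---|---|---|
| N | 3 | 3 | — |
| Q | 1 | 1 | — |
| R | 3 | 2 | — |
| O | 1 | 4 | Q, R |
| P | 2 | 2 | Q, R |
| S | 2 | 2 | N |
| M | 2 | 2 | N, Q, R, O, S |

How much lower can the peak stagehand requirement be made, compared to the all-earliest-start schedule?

3

Early-start peak: h1:6  h2:5  h3:5  h4:8  h5:4  h6:2  h7:2  h8:0 ⇒ 8.
Leveled (N@1, Q@1, R@2, O@6, P@7, S@4, M@7): h1:4  h2:5  h3:5  h4:4  h5:2  h6:4  h7:4  h8:4 ⇒ 5.
Reduction 8 − 5 = 3.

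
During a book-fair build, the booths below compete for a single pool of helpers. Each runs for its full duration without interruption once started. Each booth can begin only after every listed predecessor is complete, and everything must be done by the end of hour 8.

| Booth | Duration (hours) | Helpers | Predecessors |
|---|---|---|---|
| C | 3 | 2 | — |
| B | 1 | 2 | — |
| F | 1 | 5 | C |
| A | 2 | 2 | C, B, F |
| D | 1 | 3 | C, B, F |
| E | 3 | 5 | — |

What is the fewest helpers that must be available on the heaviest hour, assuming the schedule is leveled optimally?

7

Early-start (C@1, B@1, F@4, A@5, D@5, E@1) gives peak 9: h1:9  h2:7  h3:7  h4:5  h5:5  h6:2  h7:0  h8:0.
Shift E→6.
Schedule C@1, B@1, F@4, A@5, D@5, E@6: h1:4  h2:2  h3:2  h4:5  h5:5  h6:7  h7:5  h8:5 — peak 7.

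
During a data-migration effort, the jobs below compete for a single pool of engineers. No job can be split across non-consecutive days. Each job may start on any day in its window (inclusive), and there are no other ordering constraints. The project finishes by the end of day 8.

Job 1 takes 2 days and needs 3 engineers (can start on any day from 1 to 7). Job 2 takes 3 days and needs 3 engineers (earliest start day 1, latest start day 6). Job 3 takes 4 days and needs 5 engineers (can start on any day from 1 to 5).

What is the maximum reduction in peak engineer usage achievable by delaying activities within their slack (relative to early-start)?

5

Early-start peak: d1:11  d2:11  d3:8  d4:5  d5:0  d6:0  d7:0  d8:0 ⇒ 11.
Leveled (Job 1@1, Job 2@1, Job 3@4): d1:6  d2:6  d3:3  d4:5  d5:5  d6:5  d7:5  d8:0 ⇒ 6.
Reduction 11 − 6 = 5.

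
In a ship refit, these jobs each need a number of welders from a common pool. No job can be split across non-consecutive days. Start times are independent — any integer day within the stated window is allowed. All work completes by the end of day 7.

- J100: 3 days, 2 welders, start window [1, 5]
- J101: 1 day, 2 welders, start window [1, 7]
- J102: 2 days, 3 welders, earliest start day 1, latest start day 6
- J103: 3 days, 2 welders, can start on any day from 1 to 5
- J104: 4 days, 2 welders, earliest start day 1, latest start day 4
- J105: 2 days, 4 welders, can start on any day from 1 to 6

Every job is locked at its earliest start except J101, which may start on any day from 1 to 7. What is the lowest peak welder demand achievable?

13

J101@1: d1:15  d2:13  d3:6  d4:2  d5:0  d6:0  d7:0 → peak 15
J101@2: d1:13  d2:15  d3:6  d4:2  d5:0  d6:0  d7:0 → peak 15
J101@3: d1:13  d2:13  d3:8  d4:2  d5:0  d6:0  d7:0 → peak 13
J101@4: d1:13  d2:13  d3:6  d4:4  d5:0  d6:0  d7:0 → peak 13
J101@5: d1:13  d2:13  d3:6  d4:2  d5:2  d6:0  d7:0 → peak 13
J101@6: d1:13  d2:13  d3:6  d4:2  d5:0  d6:2  d7:0 → peak 13
J101@7: d1:13  d2:13  d3:6  d4:2  d5:0  d6:0  d7:2 → peak 13
Best is J101@3, peak 13.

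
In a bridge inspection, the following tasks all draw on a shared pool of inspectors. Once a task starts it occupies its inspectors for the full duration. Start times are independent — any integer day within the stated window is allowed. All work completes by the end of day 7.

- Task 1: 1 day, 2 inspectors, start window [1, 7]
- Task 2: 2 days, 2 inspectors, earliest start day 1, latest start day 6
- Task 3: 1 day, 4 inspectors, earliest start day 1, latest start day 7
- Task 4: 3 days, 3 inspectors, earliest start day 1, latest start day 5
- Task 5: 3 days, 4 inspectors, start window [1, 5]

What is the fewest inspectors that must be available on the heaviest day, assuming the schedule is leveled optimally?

Early-start (Task 1@1, Task 2@1, Task 3@1, Task 4@1, Task 5@1) gives peak 15: d1:15  d2:9  d3:7  d4:0  d5:0  d6:0  d7:0.
Shift Task 2→2, Task 3→4, Task 5→5.
Schedule Task 1@1, Task 2@2, Task 3@4, Task 4@1, Task 5@5: d1:5  d2:5  d3:5  d4:4  d5:4  d6:4  d7:4 — peak 5.
Total inspector-days = 31 over 7 days ⇒ peak ≥ ⌈31/7⌉ = 5, so 5 is optimal.

5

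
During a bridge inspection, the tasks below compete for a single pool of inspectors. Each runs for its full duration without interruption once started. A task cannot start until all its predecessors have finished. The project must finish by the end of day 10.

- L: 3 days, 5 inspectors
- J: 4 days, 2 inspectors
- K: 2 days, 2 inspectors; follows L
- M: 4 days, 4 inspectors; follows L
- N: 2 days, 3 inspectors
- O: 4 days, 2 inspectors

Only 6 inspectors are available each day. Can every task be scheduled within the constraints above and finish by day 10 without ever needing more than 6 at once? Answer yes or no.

The minimum achievable peak is 7; 6 < 7, so no feasible schedule stays within the cap.

no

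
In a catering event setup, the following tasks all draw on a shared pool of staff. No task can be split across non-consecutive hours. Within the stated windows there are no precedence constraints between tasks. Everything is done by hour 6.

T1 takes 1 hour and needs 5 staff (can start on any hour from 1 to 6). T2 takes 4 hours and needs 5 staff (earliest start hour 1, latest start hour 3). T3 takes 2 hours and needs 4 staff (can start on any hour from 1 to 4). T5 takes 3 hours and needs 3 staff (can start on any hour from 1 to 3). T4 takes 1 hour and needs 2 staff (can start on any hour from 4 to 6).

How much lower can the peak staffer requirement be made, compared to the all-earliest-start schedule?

Early-start peak: h1:17  h2:12  h3:8  h4:7  h5:0  h6:0 ⇒ 17.
Leveled (T1@1, T2@2, T3@1, T5@3, T4@6): h1:9  h2:9  h3:8  h4:8  h5:8  h6:2 ⇒ 9.
Reduction 17 − 9 = 8.

8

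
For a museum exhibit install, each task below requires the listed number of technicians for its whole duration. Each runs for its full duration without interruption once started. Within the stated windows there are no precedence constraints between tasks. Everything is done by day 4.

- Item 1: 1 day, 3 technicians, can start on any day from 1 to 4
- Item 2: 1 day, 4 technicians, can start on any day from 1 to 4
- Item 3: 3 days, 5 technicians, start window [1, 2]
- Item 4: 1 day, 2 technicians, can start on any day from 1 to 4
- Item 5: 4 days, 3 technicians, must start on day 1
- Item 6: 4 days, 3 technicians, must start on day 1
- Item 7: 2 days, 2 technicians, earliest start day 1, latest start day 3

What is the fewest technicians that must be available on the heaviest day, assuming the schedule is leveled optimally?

13

Early-start (Item 1@1, Item 2@1, Item 3@1, Item 4@1, Item 5@1, Item 6@1, Item 7@1) gives peak 22: d1:22  d2:13  d3:11  d4:6.
Shift Item 3→2, Item 4→2, Item 7→3.
Schedule Item 1@1, Item 2@1, Item 3@2, Item 4@2, Item 5@1, Item 6@1, Item 7@3: d1:13  d2:13  d3:13  d4:13 — peak 13.
Total technician-days = 52 over 4 days ⇒ peak ≥ ⌈52/4⌉ = 13, so 13 is optimal.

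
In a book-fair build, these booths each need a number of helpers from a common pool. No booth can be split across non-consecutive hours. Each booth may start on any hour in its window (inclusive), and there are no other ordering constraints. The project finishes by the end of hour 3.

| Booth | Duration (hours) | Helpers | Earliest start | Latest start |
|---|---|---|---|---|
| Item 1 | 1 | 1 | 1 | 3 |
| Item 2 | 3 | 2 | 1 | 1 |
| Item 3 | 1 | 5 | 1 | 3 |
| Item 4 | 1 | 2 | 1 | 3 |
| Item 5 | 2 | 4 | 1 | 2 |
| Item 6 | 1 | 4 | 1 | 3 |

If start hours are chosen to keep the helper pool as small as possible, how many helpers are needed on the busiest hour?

10

Early-start (Item 1@1, Item 2@1, Item 3@1, Item 4@1, Item 5@1, Item 6@1) gives peak 18: h1:18  h2:6  h3:2.
Shift Item 5→2, Item 6→2.
Schedule Item 1@1, Item 2@1, Item 3@1, Item 4@1, Item 5@2, Item 6@2: h1:10  h2:10  h3:6 — peak 10.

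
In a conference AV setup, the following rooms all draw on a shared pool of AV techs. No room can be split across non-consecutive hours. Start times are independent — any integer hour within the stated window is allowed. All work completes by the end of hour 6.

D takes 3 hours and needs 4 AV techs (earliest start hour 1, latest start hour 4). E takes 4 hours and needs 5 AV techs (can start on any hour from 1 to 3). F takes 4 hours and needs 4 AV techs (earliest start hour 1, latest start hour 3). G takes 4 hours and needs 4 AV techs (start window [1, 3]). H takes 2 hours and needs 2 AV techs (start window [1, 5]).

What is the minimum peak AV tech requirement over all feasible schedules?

17

Early-start (D@1, E@1, F@1, G@1, H@1) gives peak 19: h1:19  h2:19  h3:17  h4:13  h5:0  h6:0.
Shift H→4.
Schedule D@1, E@1, F@1, G@1, H@4: h1:17  h2:17  h3:17  h4:15  h5:2  h6:0 — peak 17.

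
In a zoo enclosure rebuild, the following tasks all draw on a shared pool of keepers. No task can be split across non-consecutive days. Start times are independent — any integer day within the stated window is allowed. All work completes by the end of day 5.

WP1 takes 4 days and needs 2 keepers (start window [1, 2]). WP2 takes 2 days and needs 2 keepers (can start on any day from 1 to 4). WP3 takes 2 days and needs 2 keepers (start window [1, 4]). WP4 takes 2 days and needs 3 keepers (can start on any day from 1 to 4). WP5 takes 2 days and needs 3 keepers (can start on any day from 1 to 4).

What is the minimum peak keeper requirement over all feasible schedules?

Early-start (WP1@1, WP2@1, WP3@1, WP4@1, WP5@1) gives peak 12: d1:12  d2:12  d3:2  d4:2  d5:0.
Shift WP3→3, WP5→3.
Schedule WP1@1, WP2@1, WP3@3, WP4@1, WP5@3: d1:7  d2:7  d3:7  d4:7  d5:0 — peak 7.

7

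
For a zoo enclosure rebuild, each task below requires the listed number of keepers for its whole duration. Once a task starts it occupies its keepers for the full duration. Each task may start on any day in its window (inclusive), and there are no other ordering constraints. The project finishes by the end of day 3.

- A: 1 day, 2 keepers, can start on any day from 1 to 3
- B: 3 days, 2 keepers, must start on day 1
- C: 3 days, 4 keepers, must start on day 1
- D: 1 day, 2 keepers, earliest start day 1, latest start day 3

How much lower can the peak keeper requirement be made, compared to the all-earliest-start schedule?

2

Early-start peak: d1:10  d2:6  d3:6 ⇒ 10.
Leveled (A@1, B@1, C@1, D@2): d1:8  d2:8  d3:6 ⇒ 8.
Reduction 10 − 8 = 2.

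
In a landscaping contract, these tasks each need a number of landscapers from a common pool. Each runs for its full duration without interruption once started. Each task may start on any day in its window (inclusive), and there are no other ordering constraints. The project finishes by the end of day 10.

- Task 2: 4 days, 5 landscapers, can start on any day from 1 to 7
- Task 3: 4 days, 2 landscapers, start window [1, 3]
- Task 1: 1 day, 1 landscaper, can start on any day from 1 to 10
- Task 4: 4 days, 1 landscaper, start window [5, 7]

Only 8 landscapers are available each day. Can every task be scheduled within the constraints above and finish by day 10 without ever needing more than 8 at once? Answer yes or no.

Schedule Task 2@5, Task 3@1, Task 1@1, Task 4@5: d1:3  d2:2  d3:2  d4:2  d5:6  d6:6  d7:6  d8:6  d9:0  d10:0 — peak 6 ≤ 8.

yes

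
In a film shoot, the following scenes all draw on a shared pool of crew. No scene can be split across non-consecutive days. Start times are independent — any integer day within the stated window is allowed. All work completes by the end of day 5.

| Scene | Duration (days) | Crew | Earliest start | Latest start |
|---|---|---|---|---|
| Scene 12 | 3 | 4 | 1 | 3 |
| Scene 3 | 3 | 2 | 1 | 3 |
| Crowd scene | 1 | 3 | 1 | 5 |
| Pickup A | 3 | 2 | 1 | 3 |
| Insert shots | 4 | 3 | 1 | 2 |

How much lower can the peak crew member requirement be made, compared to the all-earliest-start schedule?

3

Early-start peak: d1:14  d2:11  d3:11  d4:3  d5:0 ⇒ 14.
Leveled (Scene 12@1, Scene 3@1, Crowd scene@1, Pickup A@1, Insert shots@2): d1:11  d2:11  d3:11  d4:3  d5:3 ⇒ 11.
Reduction 14 − 11 = 3.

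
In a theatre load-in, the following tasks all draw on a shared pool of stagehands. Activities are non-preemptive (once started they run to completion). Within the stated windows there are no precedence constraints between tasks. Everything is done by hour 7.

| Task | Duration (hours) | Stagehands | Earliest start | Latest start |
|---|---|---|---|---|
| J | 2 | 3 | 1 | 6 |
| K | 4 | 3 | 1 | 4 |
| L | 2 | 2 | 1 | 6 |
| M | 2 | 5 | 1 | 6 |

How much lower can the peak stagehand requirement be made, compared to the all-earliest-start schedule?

Early-start peak: h1:13  h2:13  h3:3  h4:3  h5:0  h6:0  h7:0 ⇒ 13.
Leveled (J@1, K@1, L@3, M@5): h1:6  h2:6  h3:5  h4:5  h5:5  h6:5  h7:0 ⇒ 6.
Reduction 13 − 6 = 7.

7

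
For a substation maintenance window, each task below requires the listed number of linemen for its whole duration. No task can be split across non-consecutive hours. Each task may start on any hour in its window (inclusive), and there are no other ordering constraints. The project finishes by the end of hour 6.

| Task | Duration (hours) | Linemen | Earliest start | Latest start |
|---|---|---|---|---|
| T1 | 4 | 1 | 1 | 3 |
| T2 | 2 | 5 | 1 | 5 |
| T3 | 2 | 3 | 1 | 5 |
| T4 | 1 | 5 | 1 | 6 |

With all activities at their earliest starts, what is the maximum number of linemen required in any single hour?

Early-start schedule: T1@1, T2@1, T3@1, T4@1.
Load per hour: hour 1: 14, hour 2: 9, hour 3: 1, hour 4: 1, hour 5: 0, hour 6: 0.
Peak is 14.

14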